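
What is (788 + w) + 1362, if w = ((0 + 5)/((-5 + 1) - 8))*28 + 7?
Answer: 6436/3 ≈ 2145.3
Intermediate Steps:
w = -14/3 (w = (5/(-4 - 8))*28 + 7 = (5/(-12))*28 + 7 = (5*(-1/12))*28 + 7 = -5/12*28 + 7 = -35/3 + 7 = -14/3 ≈ -4.6667)
(788 + w) + 1362 = (788 - 14/3) + 1362 = 2350/3 + 1362 = 6436/3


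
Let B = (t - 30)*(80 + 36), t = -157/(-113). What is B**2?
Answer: 140646000784/12769 ≈ 1.1015e+7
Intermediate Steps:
t = 157/113 (t = -157*(-1/113) = 157/113 ≈ 1.3894)
B = -375028/113 (B = (157/113 - 30)*(80 + 36) = -3233/113*116 = -375028/113 ≈ -3318.8)
B**2 = (-375028/113)**2 = 140646000784/12769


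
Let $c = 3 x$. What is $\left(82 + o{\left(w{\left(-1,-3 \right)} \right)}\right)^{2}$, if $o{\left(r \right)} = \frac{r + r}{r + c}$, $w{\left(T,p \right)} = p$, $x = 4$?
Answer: $\frac{59536}{9} \approx 6615.1$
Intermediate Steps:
$c = 12$ ($c = 3 \cdot 4 = 12$)
$o{\left(r \right)} = \frac{2 r}{12 + r}$ ($o{\left(r \right)} = \frac{r + r}{r + 12} = \frac{2 r}{12 + r}$)
$\left(82 + o{\left(w{\left(-1,-3 \right)} \right)}\right)^{2} = \left(82 + 2 \left(-3\right) \frac{1}{12 - 3}\right)^{2} = \left(82 + 2 \left(-3\right) \frac{1}{9}\right)^{2} = \left(82 - \frac{2}{3}\right)^{2} = \left(\frac{244}{3}\right)^{2} = \frac{59536}{9}$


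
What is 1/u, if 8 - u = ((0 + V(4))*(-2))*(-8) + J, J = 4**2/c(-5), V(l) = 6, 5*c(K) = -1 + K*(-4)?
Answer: -19/1752 ≈ -0.010845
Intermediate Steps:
c(K) = -1/5 - 4*K/5 (c(K) = (-1 + K*(-4))/5 = (-1 - 4*K)/5 = -1/5 - 4*K/5)
J = 80/19 (J = 4**2/(-1/5 - 4/5*(-5)) = 16/(-1/5 + 4) = 16/(19/5) = 16*(5/19) = 80/19 ≈ 4.2105)
u = -1752/19 (u = 8 - (((0 + 6)*(-2))*(-8) + 80/19) = 8 - ((6*(-2))*(-8) + 80/19) = 8 - (-12*(-8) + 80/19) = 8 - (96 + 80/19) = 8 - 1*1904/19 = 8 - 1904/19 = -1752/19 ≈ -92.211)
1/u = 1/(-1752/19) = -19/1752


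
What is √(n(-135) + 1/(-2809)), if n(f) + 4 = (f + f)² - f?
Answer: √205144078/53 ≈ 270.24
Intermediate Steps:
n(f) = -4 - f + 4*f² (n(f) = -4 + ((f + f)² - f) = -4 + ((2*f)² - f) = -4 + (4*f² - f) = -4 + (-f + 4*f²) = -4 - f + 4*f²)
√(n(-135) + 1/(-2809)) = √((-4 - 1*(-135) + 4*(-135)²) + 1/(-2809)) = √((-4 + 135 + 4*18225) - 1/2809) = √((-4 + 135 + 72900) - 1/2809) = √(73031 - 1/2809) = √(205144078/2809) = √205144078/53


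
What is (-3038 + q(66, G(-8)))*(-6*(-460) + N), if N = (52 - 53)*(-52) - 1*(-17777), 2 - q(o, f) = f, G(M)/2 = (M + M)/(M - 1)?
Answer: -187744228/3 ≈ -6.2581e+7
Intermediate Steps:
G(M) = 4*M/(-1 + M) (G(M) = 2*((M + M)/(M - 1)) = 2*((2*M)/(-1 + M)) = 2*(2*M/(-1 + M)) = 4*M/(-1 + M))
q(o, f) = 2 - f
N = 17829 (N = -1*(-52) + 17777 = 52 + 17777 = 17829)
(-3038 + q(66, G(-8)))*(-6*(-460) + N) = (-3038 + (2 - 4*(-8)/(-1 - 8)))*(-6*(-460) + 17829) = (-3038 + (2 - 4*(-8)/(-9)))*(2760 + 17829) = (-3038 + (2 - 4*(-8)*(-1)/9))*20589 = (-3038 + (2 - 1*32/9))*20589 = (-3038 + (2 - 32/9))*20589 = (-3038 - 14/9)*20589 = -27356/9*20589 = -187744228/3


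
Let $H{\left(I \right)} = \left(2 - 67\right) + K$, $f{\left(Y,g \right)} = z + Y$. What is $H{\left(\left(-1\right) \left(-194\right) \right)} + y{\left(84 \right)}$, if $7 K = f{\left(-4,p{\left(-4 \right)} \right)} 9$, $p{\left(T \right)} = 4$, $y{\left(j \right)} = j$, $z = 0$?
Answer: $\frac{97}{7} \approx 13.857$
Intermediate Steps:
$f{\left(Y,g \right)} = Y$ ($f{\left(Y,g \right)} = 0 + Y = Y$)
$K = - \frac{36}{7}$ ($K = \frac{\left(-4\right) 9}{7} = \frac{1}{7} \left(-36\right) = - \frac{36}{7} \approx -5.1429$)
$H{\left(I \right)} = - \frac{491}{7}$ ($H{\left(I \right)} = \left(2 - 67\right) - \frac{36}{7} = -65 - \frac{36}{7} = - \frac{491}{7}$)
$H{\left(\left(-1\right) \left(-194\right) \right)} + y{\left(84 \right)} = - \frac{491}{7} + 84 = \frac{97}{7}$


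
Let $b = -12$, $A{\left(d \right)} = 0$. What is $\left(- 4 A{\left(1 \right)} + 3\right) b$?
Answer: $-36$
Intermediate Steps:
$\left(- 4 A{\left(1 \right)} + 3\right) b = \left(\left(-4\right) 0 + 3\right) \left(-12\right) = \left(0 + 3\right) \left(-12\right) = 3 \left(-12\right) = -36$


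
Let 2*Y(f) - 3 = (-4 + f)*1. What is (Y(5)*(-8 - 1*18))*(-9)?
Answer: 468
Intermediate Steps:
Y(f) = -½ + f/2 (Y(f) = 3/2 + ((-4 + f)*1)/2 = 3/2 + (-4 + f)/2 = 3/2 + (-2 + f/2) = -½ + f/2)
(Y(5)*(-8 - 1*18))*(-9) = ((-½ + (½)*5)*(-8 - 1*18))*(-9) = ((-½ + 5/2)*(-8 - 18))*(-9) = (2*(-26))*(-9) = -52*(-9) = 468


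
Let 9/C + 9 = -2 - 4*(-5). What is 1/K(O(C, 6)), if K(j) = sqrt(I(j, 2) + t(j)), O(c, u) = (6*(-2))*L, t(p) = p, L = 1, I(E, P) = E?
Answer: -I*sqrt(6)/12 ≈ -0.20412*I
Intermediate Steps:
C = 1 (C = 9/(-9 + (-2 - 4*(-5))) = 9/(-9 + (-2 + 20)) = 9/(-9 + 18) = 9/9 = 9*(1/9) = 1)
O(c, u) = -12 (O(c, u) = (6*(-2))*1 = -12*1 = -12)
K(j) = sqrt(2)*sqrt(j) (K(j) = sqrt(j + j) = sqrt(2*j) = sqrt(2)*sqrt(j))
1/K(O(C, 6)) = 1/(sqrt(2)*sqrt(-12)) = 1/(sqrt(2)*(2*I*sqrt(3))) = 1/(2*I*sqrt(6)) = -I*sqrt(6)/12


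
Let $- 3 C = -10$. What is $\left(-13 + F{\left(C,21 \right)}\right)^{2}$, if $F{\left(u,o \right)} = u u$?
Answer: $\frac{289}{81} \approx 3.5679$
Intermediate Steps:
$C = \frac{10}{3}$ ($C = \left(- \frac{1}{3}\right) \left(-10\right) = \frac{10}{3} \approx 3.3333$)
$F{\left(u,o \right)} = u^{2}$
$\left(-13 + F{\left(C,21 \right)}\right)^{2} = \left(-13 + \left(\frac{10}{3}\right)^{2}\right)^{2} = \left(-13 + \frac{100}{9}\right)^{2} = \left(- \frac{17}{9}\right)^{2} = \frac{289}{81}$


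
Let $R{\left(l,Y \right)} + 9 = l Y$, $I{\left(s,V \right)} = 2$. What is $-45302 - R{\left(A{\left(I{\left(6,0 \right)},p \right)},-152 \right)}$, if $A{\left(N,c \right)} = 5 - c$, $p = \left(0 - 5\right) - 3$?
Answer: $-43317$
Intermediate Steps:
$p = -8$ ($p = -5 - 3 = -8$)
$R{\left(l,Y \right)} = -9 + Y l$ ($R{\left(l,Y \right)} = -9 + l Y = -9 + Y l$)
$-45302 - R{\left(A{\left(I{\left(6,0 \right)},p \right)},-152 \right)} = -45302 - \left(-9 - 152 \left(5 - -8\right)\right) = -45302 - \left(-9 - 152 \left(5 + 8\right)\right) = -45302 - \left(-9 - 1976\right) = -45302 - -1985 = -45302 + 1985 = -43317$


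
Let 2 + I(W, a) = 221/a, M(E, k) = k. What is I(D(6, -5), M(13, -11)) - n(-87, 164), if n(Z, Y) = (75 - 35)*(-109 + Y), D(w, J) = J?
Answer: -24443/11 ≈ -2222.1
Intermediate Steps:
I(W, a) = -2 + 221/a
n(Z, Y) = -4360 + 40*Y (n(Z, Y) = 40*(-109 + Y) = -4360 + 40*Y)
I(D(6, -5), M(13, -11)) - n(-87, 164) = (-2 + 221/(-11)) - (-4360 + 40*164) = (-2 + 221*(-1/11)) - (-4360 + 6560) = (-2 - 221/11) - 1*2200 = -243/11 - 2200 = -24443/11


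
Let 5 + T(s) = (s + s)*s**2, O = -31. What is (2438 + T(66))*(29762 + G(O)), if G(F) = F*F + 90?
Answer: 17792196525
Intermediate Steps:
G(F) = 90 + F**2 (G(F) = F**2 + 90 = 90 + F**2)
T(s) = -5 + 2*s**3 (T(s) = -5 + (s + s)*s**2 = -5 + (2*s)*s**2 = -5 + 2*s**3)
(2438 + T(66))*(29762 + G(O)) = (2438 + (-5 + 2*66**3))*(29762 + (90 + (-31)**2)) = (2438 + (-5 + 2*287496))*(29762 + (90 + 961)) = (2438 + (-5 + 574992))*(29762 + 1051) = (2438 + 574987)*30813 = 577425*30813 = 17792196525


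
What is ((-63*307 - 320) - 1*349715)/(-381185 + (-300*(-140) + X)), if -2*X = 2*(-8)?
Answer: 369376/339177 ≈ 1.0890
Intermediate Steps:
X = 8 (X = -(-8) = -½*(-16) = 8)
((-63*307 - 320) - 1*349715)/(-381185 + (-300*(-140) + X)) = ((-63*307 - 320) - 1*349715)/(-381185 + (-300*(-140) + 8)) = ((-19341 - 320) - 349715)/(-381185 + (42000 + 8)) = (-19661 - 349715)/(-381185 + 42008) = -369376/(-339177) = -369376*(-1/339177) = 369376/339177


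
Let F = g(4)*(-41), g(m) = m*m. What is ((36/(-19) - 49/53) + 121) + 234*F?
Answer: -154459520/1007 ≈ -1.5339e+5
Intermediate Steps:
g(m) = m²
F = -656 (F = 4²*(-41) = 16*(-41) = -656)
((36/(-19) - 49/53) + 121) + 234*F = ((36/(-19) - 49/53) + 121) + 234*(-656) = ((36*(-1/19) - 49*1/53) + 121) - 153504 = ((-36/19 - 49/53) + 121) - 153504 = (-2839/1007 + 121) - 153504 = 119008/1007 - 153504 = -154459520/1007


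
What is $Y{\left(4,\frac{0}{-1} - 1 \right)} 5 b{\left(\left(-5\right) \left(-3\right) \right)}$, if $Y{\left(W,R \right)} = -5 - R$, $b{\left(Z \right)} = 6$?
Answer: $-120$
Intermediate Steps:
$Y{\left(4,\frac{0}{-1} - 1 \right)} 5 b{\left(\left(-5\right) \left(-3\right) \right)} = \left(-5 - \left(\frac{0}{-1} - 1\right)\right) 5 \cdot 6 = \left(-5 - \left(0 \left(-1\right) - 1\right)\right) 5 \cdot 6 = \left(-5 - \left(0 - 1\right)\right) 5 \cdot 6 = \left(-5 - -1\right) 5 \cdot 6 = \left(-5 + 1\right) 5 \cdot 6 = \left(-4\right) 5 \cdot 6 = \left(-20\right) 6 = -120$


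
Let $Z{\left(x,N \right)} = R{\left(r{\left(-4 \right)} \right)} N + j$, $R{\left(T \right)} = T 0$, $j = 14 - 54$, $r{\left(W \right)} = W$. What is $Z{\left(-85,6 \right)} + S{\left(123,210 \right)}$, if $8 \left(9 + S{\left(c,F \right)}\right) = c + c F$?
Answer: $\frac{25561}{8} \approx 3195.1$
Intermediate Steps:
$S{\left(c,F \right)} = -9 + \frac{c}{8} + \frac{F c}{8}$ ($S{\left(c,F \right)} = -9 + \frac{c + c F}{8} = -9 + \frac{c + F c}{8} = -9 + \left(\frac{c}{8} + \frac{F c}{8}\right) = -9 + \frac{c}{8} + \frac{F c}{8}$)
$j = -40$ ($j = 14 - 54 = -40$)
$R{\left(T \right)} = 0$
$Z{\left(x,N \right)} = -40$ ($Z{\left(x,N \right)} = 0 N - 40 = 0 - 40 = -40$)
$Z{\left(-85,6 \right)} + S{\left(123,210 \right)} = -40 + \left(-9 + \frac{1}{8} \cdot 123 + \frac{1}{8} \cdot 210 \cdot 123\right) = -40 + \left(-9 + \frac{123}{8} + \frac{12915}{4}\right) = -40 + \frac{25881}{8} = \frac{25561}{8}$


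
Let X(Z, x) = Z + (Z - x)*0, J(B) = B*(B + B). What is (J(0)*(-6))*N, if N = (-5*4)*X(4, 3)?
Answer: 0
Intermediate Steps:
J(B) = 2*B² (J(B) = B*(2*B) = 2*B²)
X(Z, x) = Z (X(Z, x) = Z + 0 = Z)
N = -80 (N = -5*4*4 = -20*4 = -80)
(J(0)*(-6))*N = ((2*0²)*(-6))*(-80) = ((2*0)*(-6))*(-80) = (0*(-6))*(-80) = 0*(-80) = 0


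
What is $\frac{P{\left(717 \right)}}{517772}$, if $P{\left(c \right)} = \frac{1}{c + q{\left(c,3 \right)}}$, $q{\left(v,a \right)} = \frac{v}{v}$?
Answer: $\frac{1}{371760296} \approx 2.6899 \cdot 10^{-9}$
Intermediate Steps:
$q{\left(v,a \right)} = 1$
$P{\left(c \right)} = \frac{1}{1 + c}$ ($P{\left(c \right)} = \frac{1}{c + 1} = \frac{1}{1 + c}$)
$\frac{P{\left(717 \right)}}{517772} = \frac{1}{\left(1 + 717\right) 517772} = \frac{1}{718} \cdot \frac{1}{517772} = \frac{1}{371760296}$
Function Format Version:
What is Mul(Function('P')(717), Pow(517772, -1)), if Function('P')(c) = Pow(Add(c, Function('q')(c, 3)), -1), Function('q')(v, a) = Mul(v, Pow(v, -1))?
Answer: Rational(1, 371760296) ≈ 2.6899e-9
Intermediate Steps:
Function('q')(v, a) = 1
Function('P')(c) = Pow(Add(1, c), -1) (Function('P')(c) = Pow(Add(c, 1), -1) = Pow(Add(1, c), -1))
Mul(Function('P')(717), Pow(517772, -1)) = Mul(Pow(Add(1, 717), -1), Pow(517772, -1)) = Mul(Pow(718, -1), Rational(1, 517772)) = Mul(Rational(1, 718), Rational(1, 517772)) = Rational(1, 371760296)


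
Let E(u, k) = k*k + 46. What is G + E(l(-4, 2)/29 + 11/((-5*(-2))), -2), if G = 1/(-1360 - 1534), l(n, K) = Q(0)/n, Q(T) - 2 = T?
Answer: 144699/2894 ≈ 50.000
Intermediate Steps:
Q(T) = 2 + T
l(n, K) = 2/n (l(n, K) = (2 + 0)/n = 2/n)
E(u, k) = 46 + k**2 (E(u, k) = k**2 + 46 = 46 + k**2)
G = -1/2894 (G = 1/(-2894) = -1/2894 ≈ -0.00034554)
G + E(l(-4, 2)/29 + 11/((-5*(-2))), -2) = -1/2894 + (46 + (-2)**2) = -1/2894 + (46 + 4) = -1/2894 + 50 = 144699/2894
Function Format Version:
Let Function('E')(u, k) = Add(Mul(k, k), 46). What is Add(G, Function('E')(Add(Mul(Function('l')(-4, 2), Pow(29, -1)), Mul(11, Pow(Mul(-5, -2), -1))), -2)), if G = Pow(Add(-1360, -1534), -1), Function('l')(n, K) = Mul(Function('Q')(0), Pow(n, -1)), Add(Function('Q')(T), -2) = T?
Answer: Rational(144699, 2894) ≈ 50.000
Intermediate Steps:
Function('Q')(T) = Add(2, T)
Function('l')(n, K) = Mul(2, Pow(n, -1)) (Function('l')(n, K) = Mul(Add(2, 0), Pow(n, -1)) = Mul(2, Pow(n, -1)))
Function('E')(u, k) = Add(46, Pow(k, 2)) (Function('E')(u, k) = Add(Pow(k, 2), 46) = Add(46, Pow(k, 2)))
G = Rational(-1, 2894) (G = Pow(-2894, -1) = Rational(-1, 2894) ≈ -0.00034554)
Add(G, Function('E')(Add(Mul(Function('l')(-4, 2), Pow(29, -1)), Mul(11, Pow(Mul(-5, -2), -1))), -2)) = Add(Rational(-1, 2894), Add(46, Pow(-2, 2))) = Add(Rational(-1, 2894), Add(46, 4)) = Add(Rational(-1, 2894), 50) = Rational(144699, 2894)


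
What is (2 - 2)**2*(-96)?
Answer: 0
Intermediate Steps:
(2 - 2)**2*(-96) = 0**2*(-96) = 0*(-96) = 0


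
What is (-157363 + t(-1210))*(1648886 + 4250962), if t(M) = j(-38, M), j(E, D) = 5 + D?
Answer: -935527097664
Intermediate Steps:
t(M) = 5 + M
(-157363 + t(-1210))*(1648886 + 4250962) = (-157363 + (5 - 1210))*(1648886 + 4250962) = (-157363 - 1205)*5899848 = -158568*5899848 = -935527097664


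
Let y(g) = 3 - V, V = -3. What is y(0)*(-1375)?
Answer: -8250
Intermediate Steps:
y(g) = 6 (y(g) = 3 - 1*(-3) = 3 + 3 = 6)
y(0)*(-1375) = 6*(-1375) = -8250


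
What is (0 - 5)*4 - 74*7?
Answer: -538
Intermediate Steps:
(0 - 5)*4 - 74*7 = -5*4 - 518 = -20 - 518 = -538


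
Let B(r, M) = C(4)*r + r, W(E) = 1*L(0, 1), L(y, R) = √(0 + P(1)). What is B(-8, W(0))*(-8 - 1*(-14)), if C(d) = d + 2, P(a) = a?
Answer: -336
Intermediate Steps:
C(d) = 2 + d
L(y, R) = 1 (L(y, R) = √(0 + 1) = √1 = 1)
W(E) = 1 (W(E) = 1*1 = 1)
B(r, M) = 7*r (B(r, M) = (2 + 4)*r + r = 6*r + r = 7*r)
B(-8, W(0))*(-8 - 1*(-14)) = (7*(-8))*(-8 - 1*(-14)) = -56*(-8 + 14) = -56*6 = -336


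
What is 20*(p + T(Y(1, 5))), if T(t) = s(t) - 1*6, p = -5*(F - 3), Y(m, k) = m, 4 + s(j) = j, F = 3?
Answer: -180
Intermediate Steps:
s(j) = -4 + j
p = 0 (p = -5*(3 - 3) = -5*0 = 0)
T(t) = -10 + t (T(t) = (-4 + t) - 1*6 = (-4 + t) - 6 = -10 + t)
20*(p + T(Y(1, 5))) = 20*(0 + (-10 + 1)) = 20*(0 - 9) = 20*(-9) = -180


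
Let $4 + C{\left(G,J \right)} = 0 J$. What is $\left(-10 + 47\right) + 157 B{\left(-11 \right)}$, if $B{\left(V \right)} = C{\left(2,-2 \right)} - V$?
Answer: $1136$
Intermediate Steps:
$C{\left(G,J \right)} = -4$ ($C{\left(G,J \right)} = -4 + 0 J = -4 + 0 = -4$)
$B{\left(V \right)} = -4 - V$
$\left(-10 + 47\right) + 157 B{\left(-11 \right)} = \left(-10 + 47\right) + 157 \left(-4 - -11\right) = 37 + 157 \left(-4 + 11\right) = 37 + 157 \cdot 7 = 37 + 1099 = 1136$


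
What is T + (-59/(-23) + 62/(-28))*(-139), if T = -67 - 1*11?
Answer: -40823/322 ≈ -126.78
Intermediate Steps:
T = -78 (T = -67 - 11 = -78)
T + (-59/(-23) + 62/(-28))*(-139) = -78 + (-59/(-23) + 62/(-28))*(-139) = -78 + (-59*(-1/23) + 62*(-1/28))*(-139) = -78 + (59/23 - 31/14)*(-139) = -78 + (113/322)*(-139) = -78 - 15707/322 = -40823/322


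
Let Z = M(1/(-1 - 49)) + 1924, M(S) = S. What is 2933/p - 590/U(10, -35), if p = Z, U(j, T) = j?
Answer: -5529091/96199 ≈ -57.476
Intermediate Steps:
Z = 96199/50 (Z = 1/(-1 - 49) + 1924 = 1/(-50) + 1924 = -1/50 + 1924 = 96199/50 ≈ 1924.0)
p = 96199/50 ≈ 1924.0
2933/p - 590/U(10, -35) = 2933/(96199/50) - 590/10 = 2933*(50/96199) - 590*⅒ = 146650/96199 - 59 = -5529091/96199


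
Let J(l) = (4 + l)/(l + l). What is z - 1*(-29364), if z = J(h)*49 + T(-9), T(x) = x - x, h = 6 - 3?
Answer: 176527/6 ≈ 29421.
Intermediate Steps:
h = 3
J(l) = (4 + l)/(2*l) (J(l) = (4 + l)/((2*l)) = (4 + l)*(1/(2*l)) = (4 + l)/(2*l))
T(x) = 0
z = 343/6 (z = ((½)*(4 + 3)/3)*49 + 0 = ((½)*(⅓)*7)*49 + 0 = (7/6)*49 + 0 = 343/6 + 0 = 343/6 ≈ 57.167)
z - 1*(-29364) = 343/6 - 1*(-29364) = 343/6 + 29364 = 176527/6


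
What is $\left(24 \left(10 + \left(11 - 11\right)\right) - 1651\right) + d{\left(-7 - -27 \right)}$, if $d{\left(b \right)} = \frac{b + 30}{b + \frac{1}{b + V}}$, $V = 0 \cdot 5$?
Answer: $- \frac{564811}{401} \approx -1408.5$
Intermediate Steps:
$V = 0$
$d{\left(b \right)} = \frac{30 + b}{b + \frac{1}{b}}$ ($d{\left(b \right)} = \frac{b + 30}{b + \frac{1}{b + 0}} = \frac{30 + b}{b + \frac{1}{b}}$)
$\left(24 \left(10 + \left(11 - 11\right)\right) - 1651\right) + d{\left(-7 - -27 \right)} = \left(24 \left(10 + \left(11 - 11\right)\right) - 1651\right) + \frac{\left(-7 - -27\right) \left(30 - -20\right)}{1 + \left(-7 - -27\right)^{2}} = \left(24 \left(10 + 0\right) - 1651\right) + \frac{\left(-7 + 27\right) \left(30 + \left(-7 + 27\right)\right)}{1 + \left(-7 + 27\right)^{2}} = \left(24 \cdot 10 - 1651\right) + \frac{20 \left(30 + 20\right)}{1 + 20^{2}} = \left(240 - 1651\right) + 20 \frac{1}{1 + 400} \cdot 50 = -1411 + 20 \cdot \frac{1}{401} \cdot 50 = -1411 + \frac{1000}{401} = - \frac{564811}{401}$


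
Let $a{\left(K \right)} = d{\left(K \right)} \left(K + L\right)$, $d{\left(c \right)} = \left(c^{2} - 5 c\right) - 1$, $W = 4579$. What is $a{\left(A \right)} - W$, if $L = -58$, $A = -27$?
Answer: $-77934$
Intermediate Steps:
$d{\left(c \right)} = -1 + c^{2} - 5 c$
$a{\left(K \right)} = \left(-58 + K\right) \left(-1 + K^{2} - 5 K\right)$ ($a{\left(K \right)} = \left(-1 + K^{2} - 5 K\right) \left(K - 58\right) = \left(-1 + K^{2} - 5 K\right) \left(-58 + K\right) = \left(-58 + K\right) \left(-1 + K^{2} - 5 K\right)$)
$a{\left(A \right)} - W = - \left(-58 - 27\right) \left(1 - \left(-27\right)^{2} + 5 \left(-27\right)\right) - 4579 = \left(-1\right) \left(-85\right) \left(1 - 729 - 135\right) - 4579 = \left(-1\right) \left(-85\right) \left(-863\right) - 4579 = -73355 - 4579 = -77934$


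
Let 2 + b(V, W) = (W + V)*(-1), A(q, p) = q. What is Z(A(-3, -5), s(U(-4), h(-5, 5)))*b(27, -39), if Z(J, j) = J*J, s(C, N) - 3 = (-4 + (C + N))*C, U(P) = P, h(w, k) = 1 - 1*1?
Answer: 90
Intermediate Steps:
b(V, W) = -2 - V - W (b(V, W) = -2 + (W + V)*(-1) = -2 + (V + W)*(-1) = -2 + (-V - W) = -2 - V - W)
h(w, k) = 0 (h(w, k) = 1 - 1 = 0)
s(C, N) = 3 + C*(-4 + C + N) (s(C, N) = 3 + (-4 + (C + N))*C = 3 + (-4 + C + N)*C = 3 + C*(-4 + C + N))
Z(J, j) = J²
Z(A(-3, -5), s(U(-4), h(-5, 5)))*b(27, -39) = (-3)²*(-2 - 1*27 - 1*(-39)) = 9*(-2 - 27 + 39) = 9*10 = 90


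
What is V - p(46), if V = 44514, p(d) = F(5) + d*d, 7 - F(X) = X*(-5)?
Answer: 42366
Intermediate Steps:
F(X) = 7 + 5*X (F(X) = 7 - X*(-5) = 7 - (-5)*X = 7 + 5*X)
p(d) = 32 + d**2 (p(d) = (7 + 5*5) + d*d = (7 + 25) + d**2 = 32 + d**2)
V - p(46) = 44514 - (32 + 46**2) = 44514 - (32 + 2116) = 44514 - 1*2148 = 44514 - 2148 = 42366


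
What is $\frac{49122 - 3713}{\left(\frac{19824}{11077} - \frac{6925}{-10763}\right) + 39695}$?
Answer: $\frac{5413740491159}{4732797479882} \approx 1.1439$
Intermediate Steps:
$\frac{49122 - 3713}{\left(\frac{19824}{11077} - \frac{6925}{-10763}\right) + 39695} = \frac{45409}{\left(19824 \cdot \frac{1}{11077} - - \frac{6925}{10763}\right) + 39695} = \frac{45409}{\left(\frac{19824}{11077} + \frac{6925}{10763}\right) + 39695} = \frac{45409}{\frac{290073937}{119221751} + 39695} = \frac{45409}{\frac{4732797479882}{119221751}} = 45409 \cdot \frac{119221751}{4732797479882} = \frac{5413740491159}{4732797479882}$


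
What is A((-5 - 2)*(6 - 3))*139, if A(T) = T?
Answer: -2919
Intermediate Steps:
A((-5 - 2)*(6 - 3))*139 = ((-5 - 2)*(6 - 3))*139 = -7*3*139 = -21*139 = -2919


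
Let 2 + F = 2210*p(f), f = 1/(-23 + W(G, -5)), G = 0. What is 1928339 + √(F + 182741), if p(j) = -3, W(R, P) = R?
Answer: 1928339 + √176109 ≈ 1.9288e+6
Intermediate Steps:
f = -1/23 (f = 1/(-23 + 0) = 1/(-23) = -1/23 ≈ -0.043478)
F = -6632 (F = -2 + 2210*(-3) = -2 - 6630 = -6632)
1928339 + √(F + 182741) = 1928339 + √(-6632 + 182741) = 1928339 + √176109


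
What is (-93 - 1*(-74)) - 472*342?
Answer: -161443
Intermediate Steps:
(-93 - 1*(-74)) - 472*342 = (-93 + 74) - 161424 = -19 - 161424 = -161443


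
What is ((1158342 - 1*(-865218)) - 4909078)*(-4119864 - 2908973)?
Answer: 20281835682566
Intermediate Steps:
((1158342 - 1*(-865218)) - 4909078)*(-4119864 - 2908973) = ((1158342 + 865218) - 4909078)*(-7028837) = (2023560 - 4909078)*(-7028837) = -2885518*(-7028837) = 20281835682566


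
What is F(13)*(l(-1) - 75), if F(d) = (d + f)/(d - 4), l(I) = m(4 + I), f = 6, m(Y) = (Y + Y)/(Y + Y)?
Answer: -1406/9 ≈ -156.22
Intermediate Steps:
m(Y) = 1 (m(Y) = (2*Y)/((2*Y)) = (2*Y)*(1/(2*Y)) = 1)
l(I) = 1
F(d) = (6 + d)/(-4 + d) (F(d) = (d + 6)/(d - 4) = (6 + d)/(-4 + d))
F(13)*(l(-1) - 75) = ((6 + 13)/(-4 + 13))*(1 - 75) = (19/9)*(-74) = -1406/9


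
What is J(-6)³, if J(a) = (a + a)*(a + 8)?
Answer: -13824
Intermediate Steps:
J(a) = 2*a*(8 + a) (J(a) = (2*a)*(8 + a) = 2*a*(8 + a))
J(-6)³ = (2*(-6)*(8 - 6))³ = (2*(-6)*2)³ = (-24)³ = -13824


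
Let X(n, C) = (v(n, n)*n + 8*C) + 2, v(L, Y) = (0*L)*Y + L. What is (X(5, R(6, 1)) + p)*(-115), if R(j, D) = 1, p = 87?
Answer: -14030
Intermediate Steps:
v(L, Y) = L (v(L, Y) = 0*Y + L = 0 + L = L)
X(n, C) = 2 + n**2 + 8*C (X(n, C) = (n*n + 8*C) + 2 = (n**2 + 8*C) + 2 = 2 + n**2 + 8*C)
(X(5, R(6, 1)) + p)*(-115) = ((2 + 5**2 + 8*1) + 87)*(-115) = ((2 + 25 + 8) + 87)*(-115) = (35 + 87)*(-115) = 122*(-115) = -14030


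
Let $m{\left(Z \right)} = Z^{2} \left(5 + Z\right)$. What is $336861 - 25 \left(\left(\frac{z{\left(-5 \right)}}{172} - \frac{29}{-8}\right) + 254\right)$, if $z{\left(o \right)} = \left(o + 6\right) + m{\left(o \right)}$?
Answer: $\frac{113664559}{344} \approx 3.3042 \cdot 10^{5}$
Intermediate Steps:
$z{\left(o \right)} = 6 + o + o^{2} \left(5 + o\right)$ ($z{\left(o \right)} = \left(o + 6\right) + o^{2} \left(5 + o\right) = \left(6 + o\right) + o^{2} \left(5 + o\right) = 6 + o + o^{2} \left(5 + o\right)$)
$336861 - 25 \left(\left(\frac{z{\left(-5 \right)}}{172} - \frac{29}{-8}\right) + 254\right) = 336861 - 25 \left(\left(\frac{6 - 5 + \left(-5\right)^{2} \left(5 - 5\right)}{172} - \frac{29}{-8}\right) + 254\right) = 336861 - 25 \left(\left(\left(6 - 5 + 25 \cdot 0\right) \frac{1}{172} - - \frac{29}{8}\right) + 254\right) = 336861 - 25 \left(\left(\left(6 - 5 + 0\right) \frac{1}{172} + \frac{29}{8}\right) + 254\right) = 336861 - 25 \left(\left(1 \cdot \frac{1}{172} + \frac{29}{8}\right) + 254\right) = 336861 - 25 \left(\left(\frac{1}{172} + \frac{29}{8}\right) + 254\right) = 336861 - 25 \left(\frac{1249}{344} + 254\right) = 336861 - 25 \cdot \frac{88625}{344} = 336861 - \frac{2215625}{344} = \frac{113664559}{344}$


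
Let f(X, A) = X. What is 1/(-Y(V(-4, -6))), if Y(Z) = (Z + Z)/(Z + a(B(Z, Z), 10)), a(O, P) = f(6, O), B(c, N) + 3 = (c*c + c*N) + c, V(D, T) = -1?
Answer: 5/2 ≈ 2.5000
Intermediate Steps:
B(c, N) = -3 + c + c² + N*c (B(c, N) = -3 + ((c*c + c*N) + c) = -3 + ((c² + N*c) + c) = -3 + (c + c² + N*c) = -3 + c + c² + N*c)
a(O, P) = 6
Y(Z) = 2*Z/(6 + Z) (Y(Z) = (Z + Z)/(Z + 6) = (2*Z)/(6 + Z) = 2*Z/(6 + Z))
1/(-Y(V(-4, -6))) = 1/(-2*(-1)/(6 - 1)) = 1/(-2*(-1)/5) = 1/(-1*(-⅖)) = 1/(⅖) = 5/2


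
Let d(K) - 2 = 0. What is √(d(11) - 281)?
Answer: 3*I*√31 ≈ 16.703*I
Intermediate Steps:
d(K) = 2 (d(K) = 2 + 0 = 2)
√(d(11) - 281) = √(2 - 281) = √(-279) = 3*I*√31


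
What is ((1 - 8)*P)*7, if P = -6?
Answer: 294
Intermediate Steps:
((1 - 8)*P)*7 = ((1 - 8)*(-6))*7 = -7*(-6)*7 = 42*7 = 294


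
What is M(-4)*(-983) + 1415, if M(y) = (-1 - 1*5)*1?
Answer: 7313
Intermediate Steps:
M(y) = -6 (M(y) = (-1 - 5)*1 = -6*1 = -6)
M(-4)*(-983) + 1415 = -6*(-983) + 1415 = 5898 + 1415 = 7313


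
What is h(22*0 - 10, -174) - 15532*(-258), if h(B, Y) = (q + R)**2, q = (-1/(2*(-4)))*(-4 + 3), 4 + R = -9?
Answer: 256475409/64 ≈ 4.0074e+6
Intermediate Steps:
R = -13 (R = -4 - 9 = -13)
q = -1/8 (q = -1/(-8)*(-1) = -1*(-1/8)*(-1) = (1/8)*(-1) = -1/8 ≈ -0.12500)
h(B, Y) = 11025/64 (h(B, Y) = (-1/8 - 13)**2 = (-105/8)**2 = 11025/64)
h(22*0 - 10, -174) - 15532*(-258) = 11025/64 - 15532*(-258) = 11025/64 - 1*(-4007256) = 11025/64 + 4007256 = 256475409/64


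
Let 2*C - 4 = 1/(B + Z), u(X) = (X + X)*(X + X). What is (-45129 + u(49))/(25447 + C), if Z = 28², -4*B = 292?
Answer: -50516550/36188479 ≈ -1.3959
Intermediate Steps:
B = -73 (B = -¼*292 = -73)
Z = 784
u(X) = 4*X² (u(X) = (2*X)*(2*X) = 4*X²)
C = 2845/1422 (C = 2 + 1/(2*(-73 + 784)) = 2 + (½)/711 = 2 + (½)*(1/711) = 2 + 1/1422 = 2845/1422 ≈ 2.0007)
(-45129 + u(49))/(25447 + C) = (-45129 + 4*49²)/(25447 + 2845/1422) = (-45129 + 4*2401)/(36188479/1422) = (-45129 + 9604)*(1422/36188479) = -35525*1422/36188479 = -50516550/36188479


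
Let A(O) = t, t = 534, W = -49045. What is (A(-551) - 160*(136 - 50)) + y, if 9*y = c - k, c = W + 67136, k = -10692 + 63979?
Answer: -51410/3 ≈ -17137.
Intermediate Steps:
k = 53287
A(O) = 534
c = 18091 (c = -49045 + 67136 = 18091)
y = -11732/3 (y = (18091 - 1*53287)/9 = (18091 - 53287)/9 = (1/9)*(-35196) = -11732/3 ≈ -3910.7)
(A(-551) - 160*(136 - 50)) + y = (534 - 160*(136 - 50)) - 11732/3 = (534 - 160*86) - 11732/3 = (534 - 13760) - 11732/3 = -13226 - 11732/3 = -51410/3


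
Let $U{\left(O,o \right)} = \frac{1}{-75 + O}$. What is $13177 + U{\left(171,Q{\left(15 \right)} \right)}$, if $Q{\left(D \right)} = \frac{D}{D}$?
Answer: $\frac{1264993}{96} \approx 13177.0$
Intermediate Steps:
$Q{\left(D \right)} = 1$
$13177 + U{\left(171,Q{\left(15 \right)} \right)} = 13177 + \frac{1}{-75 + 171} = 13177 + \frac{1}{96} = \frac{1264993}{96}$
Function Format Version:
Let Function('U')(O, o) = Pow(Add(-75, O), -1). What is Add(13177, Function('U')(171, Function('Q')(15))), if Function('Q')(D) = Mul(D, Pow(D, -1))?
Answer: Rational(1264993, 96) ≈ 13177.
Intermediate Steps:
Function('Q')(D) = 1
Add(13177, Function('U')(171, Function('Q')(15))) = Add(13177, Pow(Add(-75, 171), -1)) = Add(13177, Pow(96, -1)) = Add(13177, Rational(1, 96)) = Rational(1264993, 96)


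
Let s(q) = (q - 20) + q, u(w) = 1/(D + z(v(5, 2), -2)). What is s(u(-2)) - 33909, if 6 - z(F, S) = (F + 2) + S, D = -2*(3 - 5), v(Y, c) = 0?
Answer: -169644/5 ≈ -33929.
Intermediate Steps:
D = 4 (D = -2*(-2) = 4)
z(F, S) = 4 - F - S (z(F, S) = 6 - ((F + 2) + S) = 6 - ((2 + F) + S) = 6 - (2 + F + S) = 6 + (-2 - F - S) = 4 - F - S)
u(w) = ⅒ (u(w) = 1/(4 + (4 - 1*0 - 1*(-2))) = 1/(4 + (4 + 0 + 2)) = 1/(4 + 6) = 1/10 = ⅒)
s(q) = -20 + 2*q (s(q) = (-20 + q) + q = -20 + 2*q)
s(u(-2)) - 33909 = (-20 + 2*(⅒)) - 33909 = (-20 + ⅕) - 33909 = -99/5 - 33909 = -169644/5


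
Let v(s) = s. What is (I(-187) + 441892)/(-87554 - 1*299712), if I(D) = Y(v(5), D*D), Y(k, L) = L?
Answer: -43351/35206 ≈ -1.2314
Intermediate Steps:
I(D) = D² (I(D) = D*D = D²)
(I(-187) + 441892)/(-87554 - 1*299712) = ((-187)² + 441892)/(-87554 - 1*299712) = (34969 + 441892)/(-87554 - 299712) = 476861/(-387266) = 476861*(-1/387266) = -43351/35206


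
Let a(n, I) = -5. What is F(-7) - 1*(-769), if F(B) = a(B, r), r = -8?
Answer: 764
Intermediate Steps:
F(B) = -5
F(-7) - 1*(-769) = -5 - 1*(-769) = -5 + 769 = 764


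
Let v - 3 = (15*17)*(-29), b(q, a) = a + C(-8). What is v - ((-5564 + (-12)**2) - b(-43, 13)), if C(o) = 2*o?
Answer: -1975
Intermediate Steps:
b(q, a) = -16 + a (b(q, a) = a + 2*(-8) = a - 16 = -16 + a)
v = -7392 (v = 3 + (15*17)*(-29) = 3 + 255*(-29) = 3 - 7395 = -7392)
v - ((-5564 + (-12)**2) - b(-43, 13)) = -7392 - ((-5564 + (-12)**2) - (-16 + 13)) = -7392 - ((-5564 + 144) - 1*(-3)) = -7392 - (-5420 + 3) = -7392 - 1*(-5417) = -7392 + 5417 = -1975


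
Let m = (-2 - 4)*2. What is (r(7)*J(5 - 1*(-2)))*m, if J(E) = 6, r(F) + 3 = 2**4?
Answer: -936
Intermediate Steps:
r(F) = 13 (r(F) = -3 + 2**4 = -3 + 16 = 13)
m = -12 (m = -6*2 = -12)
(r(7)*J(5 - 1*(-2)))*m = (13*6)*(-12) = 78*(-12) = -936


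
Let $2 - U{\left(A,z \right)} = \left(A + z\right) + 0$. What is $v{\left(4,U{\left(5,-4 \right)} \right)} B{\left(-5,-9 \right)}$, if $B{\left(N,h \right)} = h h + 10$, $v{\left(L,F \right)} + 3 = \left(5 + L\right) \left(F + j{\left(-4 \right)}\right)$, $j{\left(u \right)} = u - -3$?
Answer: $-273$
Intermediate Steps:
$j{\left(u \right)} = 3 + u$ ($j{\left(u \right)} = u + 3 = 3 + u$)
$U{\left(A,z \right)} = 2 - A - z$ ($U{\left(A,z \right)} = 2 - \left(\left(A + z\right) + 0\right) = 2 - \left(A + z\right) = 2 - A - z$)
$v{\left(L,F \right)} = -3 + \left(-1 + F\right) \left(5 + L\right)$ ($v{\left(L,F \right)} = -3 + \left(5 + L\right) \left(F + \left(3 - 4\right)\right) = -3 + \left(5 + L\right) \left(F - 1\right) = -3 + \left(5 + L\right) \left(-1 + F\right) = -3 + \left(-1 + F\right) \left(5 + L\right)$)
$B{\left(N,h \right)} = 10 + h^{2}$ ($B{\left(N,h \right)} = h^{2} + 10 = 10 + h^{2}$)
$v{\left(4,U{\left(5,-4 \right)} \right)} B{\left(-5,-9 \right)} = \left(-8 - 4 + 5 \left(2 - 5 - -4\right) + \left(2 - 5 - -4\right) 4\right) \left(10 + \left(-9\right)^{2}\right) = \left(-8 - 4 + 5 \left(2 - 5 + 4\right) + \left(2 - 5 + 4\right) 4\right) \left(10 + 81\right) = \left(-8 - 4 + 5 \cdot 1 + 1 \cdot 4\right) 91 = \left(-8 - 4 + 5 + 4\right) 91 = \left(-3\right) 91 = -273$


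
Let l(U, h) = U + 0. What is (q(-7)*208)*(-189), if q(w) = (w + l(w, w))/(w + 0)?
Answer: -78624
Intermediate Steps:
l(U, h) = U
q(w) = 2 (q(w) = (w + w)/(w + 0) = (2*w)/w = 2)
(q(-7)*208)*(-189) = (2*208)*(-189) = 416*(-189) = -78624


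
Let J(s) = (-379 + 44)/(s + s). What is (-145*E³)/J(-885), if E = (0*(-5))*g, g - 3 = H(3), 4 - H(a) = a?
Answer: 0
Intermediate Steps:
H(a) = 4 - a
J(s) = -335/(2*s) (J(s) = -335*1/(2*s) = -335/(2*s))
g = 4 (g = 3 + (4 - 1*3) = 3 + (4 - 3) = 3 + 1 = 4)
E = 0 (E = (0*(-5))*4 = 0*4 = 0)
(-145*E³)/J(-885) = (-145*0³)/((-335/2/(-885))) = (-145*0)/((-335/2*(-1/885))) = 0/(67/354) = 0*(354/67) = 0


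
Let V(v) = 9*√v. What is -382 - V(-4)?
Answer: -382 - 18*I ≈ -382.0 - 18.0*I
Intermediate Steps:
-382 - V(-4) = -382 - 9*√(-4) = -382 - 9*2*I = -382 - 18*I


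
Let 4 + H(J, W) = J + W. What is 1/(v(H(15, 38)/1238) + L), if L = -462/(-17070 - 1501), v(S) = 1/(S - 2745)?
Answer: 9015586433/221000812 ≈ 40.794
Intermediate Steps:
H(J, W) = -4 + J + W (H(J, W) = -4 + (J + W) = -4 + J + W)
v(S) = 1/(-2745 + S)
L = 66/2653 (L = -462/(-18571) = -462*(-1/18571) = 66/2653 ≈ 0.024877)
1/(v(H(15, 38)/1238) + L) = 1/(1/(-2745 + (-4 + 15 + 38)/1238) + 66/2653) = 1/(1/(-2745 + 49*(1/1238)) + 66/2653) = 1/(1/(-2745 + 49/1238) + 66/2653) = 1/(1/(-3398261/1238) + 66/2653) = 1/(-1238/3398261 + 66/2653) = 1/(221000812/9015586433) = 9015586433/221000812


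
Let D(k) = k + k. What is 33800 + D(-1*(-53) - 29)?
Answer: 33848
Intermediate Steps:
D(k) = 2*k
33800 + D(-1*(-53) - 29) = 33800 + 2*(-1*(-53) - 29) = 33800 + 2*(53 - 29) = 33800 + 2*24 = 33800 + 48 = 33848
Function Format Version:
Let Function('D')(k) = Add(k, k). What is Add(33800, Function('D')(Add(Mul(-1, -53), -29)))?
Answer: 33848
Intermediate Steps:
Function('D')(k) = Mul(2, k)
Add(33800, Function('D')(Add(Mul(-1, -53), -29))) = Add(33800, Mul(2, Add(Mul(-1, -53), -29))) = Add(33800, Mul(2, Add(53, -29))) = Add(33800, Mul(2, 24)) = Add(33800, 48) = 33848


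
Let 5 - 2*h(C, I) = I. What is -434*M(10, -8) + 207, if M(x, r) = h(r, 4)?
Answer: -10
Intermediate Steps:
h(C, I) = 5/2 - I/2
M(x, r) = 1/2 (M(x, r) = 5/2 - 1/2*4 = 5/2 - 2 = 1/2)
-434*M(10, -8) + 207 = -434*1/2 + 207 = -217 + 207 = -10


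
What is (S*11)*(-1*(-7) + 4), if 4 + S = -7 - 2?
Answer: -1573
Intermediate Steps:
S = -13 (S = -4 + (-7 - 2) = -4 - 9 = -13)
(S*11)*(-1*(-7) + 4) = (-13*11)*(-1*(-7) + 4) = -143*(7 + 4) = -143*11 = -1573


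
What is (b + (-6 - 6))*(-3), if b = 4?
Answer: 24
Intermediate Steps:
(b + (-6 - 6))*(-3) = (4 + (-6 - 6))*(-3) = (4 - 12)*(-3) = -8*(-3) = 24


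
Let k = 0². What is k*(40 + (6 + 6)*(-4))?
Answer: 0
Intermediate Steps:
k = 0
k*(40 + (6 + 6)*(-4)) = 0*(40 + (6 + 6)*(-4)) = 0*(40 + 12*(-4)) = 0*(40 - 48) = 0*(-8) = 0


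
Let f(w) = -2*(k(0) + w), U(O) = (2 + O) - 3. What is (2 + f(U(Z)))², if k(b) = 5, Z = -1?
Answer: 16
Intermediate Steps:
U(O) = -1 + O
f(w) = -10 - 2*w (f(w) = -2*(5 + w) = -10 - 2*w)
(2 + f(U(Z)))² = (2 + (-10 - 2*(-1 - 1)))² = (2 + (-10 - 2*(-2)))² = (2 + (-10 + 4))² = (2 - 6)² = (-4)² = 16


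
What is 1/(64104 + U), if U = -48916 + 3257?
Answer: 1/18445 ≈ 5.4215e-5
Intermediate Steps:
U = -45659
1/(64104 + U) = 1/(64104 - 45659) = 1/18445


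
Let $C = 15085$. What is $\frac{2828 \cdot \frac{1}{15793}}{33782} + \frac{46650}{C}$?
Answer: $\frac{355552998404}{114973371653} \approx 3.0925$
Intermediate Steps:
$\frac{2828 \cdot \frac{1}{15793}}{33782} + \frac{46650}{C} = \frac{2828 \cdot \frac{1}{15793}}{33782} + \frac{46650}{15085} = 2828 \cdot \frac{1}{15793} \cdot \frac{1}{33782} + 46650 \cdot \frac{1}{15085} = \frac{2828}{15793} \cdot \frac{1}{33782} + \frac{9330}{3017} = \frac{202}{38108509} + \frac{9330}{3017} = \frac{355552998404}{114973371653}$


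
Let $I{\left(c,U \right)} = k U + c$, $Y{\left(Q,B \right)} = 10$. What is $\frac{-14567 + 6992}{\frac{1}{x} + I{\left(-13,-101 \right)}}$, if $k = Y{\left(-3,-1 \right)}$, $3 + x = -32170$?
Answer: $\frac{48742095}{6582596} \approx 7.4047$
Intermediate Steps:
$x = -32173$ ($x = -3 - 32170 = -32173$)
$k = 10$
$I{\left(c,U \right)} = c + 10 U$ ($I{\left(c,U \right)} = 10 U + c = c + 10 U$)
$\frac{-14567 + 6992}{\frac{1}{x} + I{\left(-13,-101 \right)}} = \frac{-14567 + 6992}{\frac{1}{-32173} + \left(-13 + 10 \left(-101\right)\right)} = - \frac{7575}{- \frac{1}{32173} - 1023} = - \frac{7575}{- \frac{32912980}{32173}} = \left(-7575\right) \left(- \frac{32173}{32912980}\right) = \frac{48742095}{6582596}$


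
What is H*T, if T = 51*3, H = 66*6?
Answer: 60588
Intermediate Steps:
H = 396
T = 153
H*T = 396*153 = 60588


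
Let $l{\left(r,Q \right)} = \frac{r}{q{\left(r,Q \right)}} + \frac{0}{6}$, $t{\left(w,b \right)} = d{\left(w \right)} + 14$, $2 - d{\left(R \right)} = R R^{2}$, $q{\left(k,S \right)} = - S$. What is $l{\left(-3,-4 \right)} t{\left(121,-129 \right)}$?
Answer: $\frac{5314635}{4} \approx 1.3287 \cdot 10^{6}$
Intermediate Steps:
$d{\left(R \right)} = 2 - R^{3}$ ($d{\left(R \right)} = 2 - R R^{2} = 2 - R^{3}$)
$t{\left(w,b \right)} = 16 - w^{3}$ ($t{\left(w,b \right)} = \left(2 - w^{3}\right) + 14 = 16 - w^{3}$)
$l{\left(r,Q \right)} = - \frac{r}{Q}$ ($l{\left(r,Q \right)} = \frac{r}{\left(-1\right) Q} + \frac{0}{6} = r \left(- \frac{1}{Q}\right) + 0 \cdot \frac{1}{6} = - \frac{r}{Q} + 0 = - \frac{r}{Q}$)
$l{\left(-3,-4 \right)} t{\left(121,-129 \right)} = \left(-1\right) \left(-3\right) \frac{1}{-4} \left(16 - 121^{3}\right) = \left(-1\right) \left(-3\right) \left(- \frac{1}{4}\right) \left(16 - 1771561\right) = - \frac{3 \left(16 - 1771561\right)}{4} = \left(- \frac{3}{4}\right) \left(-1771545\right) = \frac{5314635}{4}$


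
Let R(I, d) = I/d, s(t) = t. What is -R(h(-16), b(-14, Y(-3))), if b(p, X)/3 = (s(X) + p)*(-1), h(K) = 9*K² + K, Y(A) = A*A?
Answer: -2288/15 ≈ -152.53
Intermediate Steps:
Y(A) = A²
h(K) = K + 9*K²
b(p, X) = -3*X - 3*p (b(p, X) = 3*((X + p)*(-1)) = 3*(-X - p) = -3*X - 3*p)
-R(h(-16), b(-14, Y(-3))) = -(-16*(1 + 9*(-16)))/(-3*(-3)² - 3*(-14)) = -(-16*(1 - 144))/(-3*9 + 42) = -(-16*(-143))/(-27 + 42) = -2288/15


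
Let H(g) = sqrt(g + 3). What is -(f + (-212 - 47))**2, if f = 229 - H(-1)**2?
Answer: -1024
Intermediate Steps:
H(g) = sqrt(3 + g)
f = 227 (f = 229 - (sqrt(3 - 1))**2 = 229 - (sqrt(2))**2 = 229 - 1*2 = 229 - 2 = 227)
-(f + (-212 - 47))**2 = -(227 + (-212 - 47))**2 = -(227 - 259)**2 = -1*(-32)**2 = -1*1024 = -1024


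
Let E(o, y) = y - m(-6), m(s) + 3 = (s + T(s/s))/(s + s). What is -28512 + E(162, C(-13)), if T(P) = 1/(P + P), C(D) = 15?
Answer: -683867/24 ≈ -28494.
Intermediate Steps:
T(P) = 1/(2*P)
m(s) = -3 + (1/2 + s)/(2*s) (m(s) = -3 + (s + 1/(2*((s/s))))/(s + s) = -3 + (s + (1/2)/1)/((2*s)) = -3 + (s + (1/2)*1)*(1/(2*s)) = -3 + (s + 1/2)*(1/(2*s)) = -3 + (1/2 + s)*(1/(2*s)) = -3 + (1/2 + s)/(2*s))
E(o, y) = 61/24 + y (E(o, y) = y - (1 - 10*(-6))/(4*(-6)) = y - (-1)*(1 + 60)/(4*6) = y - (-1)*61/(4*6) = y - 1*(-61/24) = y + 61/24 = 61/24 + y)
-28512 + E(162, C(-13)) = -28512 + (61/24 + 15) = -28512 + 421/24 = -683867/24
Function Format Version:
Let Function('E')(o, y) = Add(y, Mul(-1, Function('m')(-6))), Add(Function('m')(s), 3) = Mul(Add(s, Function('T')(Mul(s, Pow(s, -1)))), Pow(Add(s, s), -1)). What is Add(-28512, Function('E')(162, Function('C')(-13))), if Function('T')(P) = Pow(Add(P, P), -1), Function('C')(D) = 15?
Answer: Rational(-683867, 24) ≈ -28494.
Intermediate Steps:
Function('T')(P) = Mul(Rational(1, 2), Pow(P, -1)) (Function('T')(P) = Pow(Mul(2, P), -1) = Mul(Rational(1, 2), Pow(P, -1)))
Function('m')(s) = Add(-3, Mul(Rational(1, 2), Pow(s, -1), Add(Rational(1, 2), s))) (Function('m')(s) = Add(-3, Mul(Add(s, Mul(Rational(1, 2), Pow(Mul(s, Pow(s, -1)), -1))), Pow(Add(s, s), -1))) = Add(-3, Mul(Add(s, Mul(Rational(1, 2), Pow(1, -1))), Pow(Mul(2, s), -1))) = Add(-3, Mul(Add(s, Mul(Rational(1, 2), 1)), Mul(Rational(1, 2), Pow(s, -1)))) = Add(-3, Mul(Add(s, Rational(1, 2)), Mul(Rational(1, 2), Pow(s, -1)))) = Add(-3, Mul(Add(Rational(1, 2), s), Mul(Rational(1, 2), Pow(s, -1)))) = Add(-3, Mul(Rational(1, 2), Pow(s, -1), Add(Rational(1, 2), s))))
Function('E')(o, y) = Add(Rational(61, 24), y) (Function('E')(o, y) = Add(y, Mul(-1, Mul(Rational(1, 4), Pow(-6, -1), Add(1, Mul(-10, -6))))) = Add(y, Mul(-1, Mul(Rational(1, 4), Rational(-1, 6), Add(1, 60)))) = Add(y, Mul(-1, Mul(Rational(1, 4), Rational(-1, 6), 61))) = Add(y, Mul(-1, Rational(-61, 24))) = Add(y, Rational(61, 24)) = Add(Rational(61, 24), y))
Add(-28512, Function('E')(162, Function('C')(-13))) = Add(-28512, Add(Rational(61, 24), 15)) = Add(-28512, Rational(421, 24)) = Rational(-683867, 24)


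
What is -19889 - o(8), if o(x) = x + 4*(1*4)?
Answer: -19913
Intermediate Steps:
o(x) = 16 + x (o(x) = x + 4*4 = x + 16 = 16 + x)
-19889 - o(8) = -19889 - (16 + 8) = -19889 - 1*24 = -19889 - 24 = -19913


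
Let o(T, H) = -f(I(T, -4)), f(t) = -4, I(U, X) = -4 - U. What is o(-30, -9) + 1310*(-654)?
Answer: -856736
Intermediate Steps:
o(T, H) = 4 (o(T, H) = -1*(-4) = 4)
o(-30, -9) + 1310*(-654) = 4 + 1310*(-654) = 4 - 856740 = -856736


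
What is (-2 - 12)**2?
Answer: 196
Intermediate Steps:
(-2 - 12)**2 = (-14)**2 = 196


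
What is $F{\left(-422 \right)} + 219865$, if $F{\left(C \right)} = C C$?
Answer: $397949$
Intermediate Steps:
$F{\left(C \right)} = C^{2}$
$F{\left(-422 \right)} + 219865 = \left(-422\right)^{2} + 219865 = 178084 + 219865 = 397949$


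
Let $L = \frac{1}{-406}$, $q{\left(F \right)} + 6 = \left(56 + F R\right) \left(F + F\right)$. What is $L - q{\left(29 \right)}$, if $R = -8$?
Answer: $\frac{4146883}{406} \approx 10214.0$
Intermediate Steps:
$q{\left(F \right)} = -6 + 2 F \left(56 - 8 F\right)$ ($q{\left(F \right)} = -6 + \left(56 + F \left(-8\right)\right) \left(F + F\right) = -6 + \left(56 - 8 F\right) 2 F = -6 + 2 F \left(56 - 8 F\right)$)
$L = - \frac{1}{406} \approx -0.0024631$
$L - q{\left(29 \right)} = - \frac{1}{406} - \left(-6 - 16 \cdot 29^{2} + 112 \cdot 29\right) = - \frac{1}{406} - \left(-6 - 13456 + 3248\right) = - \frac{1}{406} - -10214 = - \frac{1}{406} + 10214 = \frac{4146883}{406}$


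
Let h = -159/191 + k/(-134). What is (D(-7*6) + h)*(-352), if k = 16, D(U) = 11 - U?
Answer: -234453120/12797 ≈ -18321.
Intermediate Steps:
h = -12181/12797 (h = -159/191 + 16/(-134) = -159*1/191 + 16*(-1/134) = -159/191 - 8/67 = -12181/12797 ≈ -0.95186)
(D(-7*6) + h)*(-352) = ((11 - (-7)*6) - 12181/12797)*(-352) = ((11 - 1*(-42)) - 12181/12797)*(-352) = ((11 + 42) - 12181/12797)*(-352) = (53 - 12181/12797)*(-352) = (666060/12797)*(-352) = -234453120/12797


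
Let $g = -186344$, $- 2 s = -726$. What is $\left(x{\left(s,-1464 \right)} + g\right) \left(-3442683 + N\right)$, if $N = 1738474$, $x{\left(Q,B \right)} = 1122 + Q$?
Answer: $315038371531$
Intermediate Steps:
$s = 363$ ($s = \left(- \frac{1}{2}\right) \left(-726\right) = 363$)
$\left(x{\left(s,-1464 \right)} + g\right) \left(-3442683 + N\right) = \left(\left(1122 + 363\right) - 186344\right) \left(-3442683 + 1738474\right) = \left(1485 - 186344\right) \left(-1704209\right) = \left(-184859\right) \left(-1704209\right) = 315038371531$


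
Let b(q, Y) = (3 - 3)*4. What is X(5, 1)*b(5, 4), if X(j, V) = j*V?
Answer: 0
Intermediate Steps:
b(q, Y) = 0 (b(q, Y) = 0*4 = 0)
X(j, V) = V*j
X(5, 1)*b(5, 4) = (1*5)*0 = 5*0 = 0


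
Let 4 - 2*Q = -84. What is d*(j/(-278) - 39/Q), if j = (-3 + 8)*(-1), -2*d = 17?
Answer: 90287/12232 ≈ 7.3812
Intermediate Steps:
Q = 44 (Q = 2 - ½*(-84) = 2 + 42 = 44)
d = -17/2 (d = -½*17 = -17/2 ≈ -8.5000)
j = -5 (j = 5*(-1) = -5)
d*(j/(-278) - 39/Q) = -17*(-5/(-278) - 39/44)/2 = -17*(-5*(-1/278) - 39*1/44)/2 = -17*(5/278 - 39/44)/2 = -17/2*(-5311/6116) = 90287/12232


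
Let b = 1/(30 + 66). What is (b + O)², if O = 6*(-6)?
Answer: 11937025/9216 ≈ 1295.3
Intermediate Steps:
b = 1/96 ≈ 0.010417
O = -36
(b + O)² = (1/96 - 36)² = (-3455/96)² = 11937025/9216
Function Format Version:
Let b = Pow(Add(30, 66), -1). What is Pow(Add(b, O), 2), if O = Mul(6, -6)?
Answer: Rational(11937025, 9216) ≈ 1295.3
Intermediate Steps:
b = Rational(1, 96) (b = Pow(96, -1) = Rational(1, 96) ≈ 0.010417)
O = -36
Pow(Add(b, O), 2) = Pow(Add(Rational(1, 96), -36), 2) = Pow(Rational(-3455, 96), 2) = Rational(11937025, 9216)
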